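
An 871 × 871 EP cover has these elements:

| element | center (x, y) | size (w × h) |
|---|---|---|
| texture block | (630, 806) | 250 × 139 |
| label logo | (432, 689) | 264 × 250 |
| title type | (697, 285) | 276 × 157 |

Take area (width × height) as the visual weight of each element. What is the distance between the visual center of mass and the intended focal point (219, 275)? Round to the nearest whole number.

≈ 468

Taking area as weight: texture block 250·139 = 34750, label logo 264·250 = 66000, title type 276·157 = 43332. Sum 144082.
x-moment: 34750·630 + 66000·432 + 43332·697 = 80606904; centroid 80606904/144082 ≈ 559.45.
y-moment: 34750·806 + 66000·689 + 43332·285 = 85832120; centroid 85832120/144082 ≈ 595.72.
From (219, 275): dx = 340.45, dy = 320.72, so the distance is √(dx²+dy²) ≈ 467.73.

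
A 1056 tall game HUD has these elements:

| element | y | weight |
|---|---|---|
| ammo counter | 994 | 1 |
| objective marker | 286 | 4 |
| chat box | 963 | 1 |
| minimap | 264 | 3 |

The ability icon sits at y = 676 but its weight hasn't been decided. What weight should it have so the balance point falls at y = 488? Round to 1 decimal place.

Fixed elements: Σw = 1 + 4 + 1 + 3 = 9, Σw·y = 1·994 + 4·286 + 1·963 + 3·264 = 3893.
Set Σw·y/Σw = 488: (3893 + 676w) = 488·(9 + w).
So w = (488·9 − 3893)/(676 − 488) = 499/188 ≈ 2.65.

w ≈ 2.7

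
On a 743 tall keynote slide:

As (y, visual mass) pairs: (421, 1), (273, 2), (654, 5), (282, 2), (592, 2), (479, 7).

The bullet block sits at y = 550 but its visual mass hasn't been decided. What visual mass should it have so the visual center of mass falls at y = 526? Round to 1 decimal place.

w ≈ 27.3

Known weights sum to 1 + 2 + 5 + 2 + 2 + 7 = 19; their moment is 1·421 + 2·273 + 5·654 + 2·282 + 2·592 + 7·479 = 9338.
For the centroid to hit 526: (9338 + w·550) / (19 + w) = 526.
So w = (526·19 − 9338)/(550 − 526) = 656/24 ≈ 27.33.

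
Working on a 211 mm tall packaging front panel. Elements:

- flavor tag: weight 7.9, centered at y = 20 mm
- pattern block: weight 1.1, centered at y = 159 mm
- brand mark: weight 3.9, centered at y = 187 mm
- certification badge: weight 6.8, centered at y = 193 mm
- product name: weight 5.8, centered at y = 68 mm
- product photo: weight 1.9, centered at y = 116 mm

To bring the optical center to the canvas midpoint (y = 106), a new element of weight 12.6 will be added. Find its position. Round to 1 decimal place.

y ≈ 99.3

After adding the new element, total weight = 7.9 + 1.1 + 3.9 + 6.8 + 5.8 + 1.9 + 12.6 = 40.0.
y: target moment 40.0×106 = 4240.0; current 7.9·20 + 1.1·159 + 3.9·187 + 6.8·193 + 5.8·68 + 1.9·116 = 2989.4; the new element supplies 1250.6, so y = 1250.6/12.6 ≈ 99.25.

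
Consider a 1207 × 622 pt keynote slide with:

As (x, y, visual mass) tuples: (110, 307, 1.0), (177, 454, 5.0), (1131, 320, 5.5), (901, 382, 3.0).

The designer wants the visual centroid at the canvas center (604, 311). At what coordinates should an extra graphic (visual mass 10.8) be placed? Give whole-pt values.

(497, 221)

With the extra graphic, Σw becomes 1.0 + 5.0 + 5.5 + 3.0 + 10.8 = 25.3.
Along x: (9918.5 + 10.8·x) / 25.3 = 604 (existing moment 1.0·110 + 5.0·177 + 5.5·1131 + 3.0·901 = 9918.5) ⇒ x = (15281.2 − 9918.5) / 10.8 ≈ 496.55.
Along y: (5483.0 + 10.8·y) / 25.3 = 311 (existing moment 1.0·307 + 5.0·454 + 5.5·320 + 3.0·382 = 5483.0) ⇒ y = (7868.3 − 5483.0) / 10.8 ≈ 220.86.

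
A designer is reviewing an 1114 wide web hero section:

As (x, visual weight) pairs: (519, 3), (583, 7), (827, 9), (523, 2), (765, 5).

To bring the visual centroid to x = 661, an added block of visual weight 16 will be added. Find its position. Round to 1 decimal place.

x ≈ 613.1

New total weight: (3 + 7 + 9 + 2 + 5) + 16 = 42.
x: target moment 42×661 = 27762; current 3·519 + 7·583 + 9·827 + 2·523 + 5·765 = 17952; the added block supplies 9810, so x = 9810/16 ≈ 613.12.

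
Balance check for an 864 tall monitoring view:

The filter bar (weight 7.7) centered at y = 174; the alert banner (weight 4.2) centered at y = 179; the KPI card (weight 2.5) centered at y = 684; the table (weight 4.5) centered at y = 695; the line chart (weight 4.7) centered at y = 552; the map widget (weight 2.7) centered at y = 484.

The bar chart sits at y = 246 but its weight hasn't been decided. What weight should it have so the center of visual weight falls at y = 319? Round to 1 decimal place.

w ≈ 33.4

Fixed elements: Σw = 7.7 + 4.2 + 2.5 + 4.5 + 4.7 + 2.7 = 26.3, Σw·y = 7.7·174 + 4.2·179 + 2.5·684 + 4.5·695 + 4.7·552 + 2.7·484 = 10830.3.
Balance at y = 319 requires (10830.3 + w·246) / (26.3 + w) = 319.
So w = (319·26.3 − 10830.3)/(246 − 319) = -2440.6/-73 ≈ 33.43.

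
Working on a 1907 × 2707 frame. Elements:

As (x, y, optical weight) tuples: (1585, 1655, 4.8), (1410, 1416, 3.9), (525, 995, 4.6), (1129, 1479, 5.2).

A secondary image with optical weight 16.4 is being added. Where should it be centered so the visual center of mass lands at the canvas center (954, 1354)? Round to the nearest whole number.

(726, 1312)

After adding the secondary image, total weight = 4.8 + 3.9 + 4.6 + 5.2 + 16.4 = 34.9.
x: target moment 34.9×954 = 33294.6; current 4.8·1585 + 3.9·1410 + 4.6·525 + 5.2·1129 = 21392.8; the secondary image supplies 11901.8, so x = 11901.8/16.4 ≈ 725.72.
y: target moment 34.9×1354 = 47254.6; current 4.8·1655 + 3.9·1416 + 4.6·995 + 5.2·1479 = 25734.2; the secondary image supplies 21520.4, so y = 21520.4/16.4 ≈ 1312.22.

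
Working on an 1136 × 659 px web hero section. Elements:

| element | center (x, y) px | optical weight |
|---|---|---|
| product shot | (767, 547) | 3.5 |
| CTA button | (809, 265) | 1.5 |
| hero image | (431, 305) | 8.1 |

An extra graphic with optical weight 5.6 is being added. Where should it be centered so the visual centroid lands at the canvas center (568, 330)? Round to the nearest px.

New total weight: (3.5 + 1.5 + 8.1) + 5.6 = 18.7.
x: target moment 18.7×568 = 10621.6; current 3.5·767 + 1.5·809 + 8.1·431 = 7389.1; the extra graphic supplies 3232.5, so x = 3232.5/5.6 ≈ 577.23.
y: target moment 18.7×330 = 6171.0; current 3.5·547 + 1.5·265 + 8.1·305 = 4782.5; the extra graphic supplies 1388.5, so y = 1388.5/5.6 ≈ 247.95.

(577, 248)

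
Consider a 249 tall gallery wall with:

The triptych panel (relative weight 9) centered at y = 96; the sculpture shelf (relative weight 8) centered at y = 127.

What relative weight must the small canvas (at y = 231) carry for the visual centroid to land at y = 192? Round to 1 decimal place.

Fixed elements: Σw = 9 + 8 = 17, Σw·y = 9·96 + 8·127 = 1880.
Balance at y = 192 requires (1880 + w·231) / (17 + w) = 192.
So w = (192·17 − 1880)/(231 − 192) = 1384/39 ≈ 35.49.

w ≈ 35.5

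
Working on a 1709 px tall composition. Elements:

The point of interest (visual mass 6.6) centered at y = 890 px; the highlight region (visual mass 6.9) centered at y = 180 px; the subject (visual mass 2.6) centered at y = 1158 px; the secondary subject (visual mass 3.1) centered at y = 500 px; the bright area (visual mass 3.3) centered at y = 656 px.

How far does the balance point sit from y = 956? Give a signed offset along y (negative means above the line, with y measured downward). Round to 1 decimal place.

Total weight = 6.6 + 6.9 + 2.6 + 3.1 + 3.3 = 22.5.
y: (6.6·890 + 6.9·180 + 2.6·1158 + 3.1·500 + 3.3·656) / 22.5 = 13841.6 / 22.5 ≈ 615.18
Offset from y = 956: 615.18 − 956 ≈ -340.82.

≈ -340.8 px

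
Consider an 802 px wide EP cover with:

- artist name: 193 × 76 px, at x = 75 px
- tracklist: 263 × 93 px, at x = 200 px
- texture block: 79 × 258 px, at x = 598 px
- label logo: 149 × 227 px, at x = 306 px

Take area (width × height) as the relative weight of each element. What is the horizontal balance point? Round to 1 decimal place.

Areas: artist name 193·76 = 14668, tracklist 263·93 = 24459, texture block 79·258 = 20382, label logo 149·227 = 33823. Total weight = 93332.
x-moment: 14668·75 + 24459·200 + 20382·598 + 33823·306 = 28530174; centroid 28530174/93332 ≈ 305.68.

x ≈ 305.7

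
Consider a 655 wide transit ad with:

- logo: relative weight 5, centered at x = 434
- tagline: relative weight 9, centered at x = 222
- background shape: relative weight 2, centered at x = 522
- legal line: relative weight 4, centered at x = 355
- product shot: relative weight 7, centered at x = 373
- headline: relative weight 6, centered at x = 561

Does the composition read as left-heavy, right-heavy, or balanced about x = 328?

right-heavy

Weights sum to 5 + 9 + 2 + 4 + 7 + 6 = 33.
x-moment: 5·434 + 9·222 + 2·522 + 4·355 + 7·373 + 6·561 = 12609; centroid 12609/33 ≈ 382.09.
Since 382.1 is right of 328, the composition reads right-heavy.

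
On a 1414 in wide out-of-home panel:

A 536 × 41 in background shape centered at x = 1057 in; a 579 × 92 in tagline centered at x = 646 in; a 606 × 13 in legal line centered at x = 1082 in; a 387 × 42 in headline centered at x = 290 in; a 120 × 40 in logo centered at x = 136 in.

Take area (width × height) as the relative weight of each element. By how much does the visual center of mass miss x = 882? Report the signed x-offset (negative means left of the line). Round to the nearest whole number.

Areas: background shape 536·41 = 21976, tagline 579·92 = 53268, legal line 606·13 = 7878, headline 387·42 = 16254, logo 120·40 = 4800. Total weight = 104176.
x-moment: 21976·1057 + 53268·646 + 7878·1082 + 16254·290 + 4800·136 = 71530216; centroid 71530216/104176 ≈ 686.63.
Offset from x = 882: 686.63 − 882 ≈ -195.37.

≈ -195 in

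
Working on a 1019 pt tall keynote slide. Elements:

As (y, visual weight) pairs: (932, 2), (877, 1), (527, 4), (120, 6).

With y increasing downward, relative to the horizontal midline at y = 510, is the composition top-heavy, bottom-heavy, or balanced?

Weights sum to 2 + 1 + 4 + 6 = 13.
y-moment: 2·932 + 1·877 + 4·527 + 6·120 = 5569; centroid 5569/13 ≈ 428.38.
Since 428.4 is above (smaller y than) 510, the composition reads top-heavy.

top-heavy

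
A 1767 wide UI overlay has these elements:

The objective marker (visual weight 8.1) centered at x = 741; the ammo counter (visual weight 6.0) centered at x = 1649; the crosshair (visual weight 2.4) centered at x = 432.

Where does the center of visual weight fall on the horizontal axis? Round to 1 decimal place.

x ≈ 1026.2

Σw = 8.1 + 6.0 + 2.4 = 16.5.
Σw·x = 8.1·741 + 6.0·1649 + 2.4·432 = 16932.9, so x̄ = 16932.9/16.5 ≈ 1026.24.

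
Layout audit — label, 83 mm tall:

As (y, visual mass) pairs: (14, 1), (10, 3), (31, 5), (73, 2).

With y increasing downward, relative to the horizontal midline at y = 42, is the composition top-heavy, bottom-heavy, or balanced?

top-heavy

Total weight = 1 + 3 + 5 + 2 = 11.
y-moment: 1·14 + 3·10 + 5·31 + 2·73 = 345; centroid 345/11 ≈ 31.36.
31.4 lies above (smaller y than) the midline 42, so the layout is top-heavy.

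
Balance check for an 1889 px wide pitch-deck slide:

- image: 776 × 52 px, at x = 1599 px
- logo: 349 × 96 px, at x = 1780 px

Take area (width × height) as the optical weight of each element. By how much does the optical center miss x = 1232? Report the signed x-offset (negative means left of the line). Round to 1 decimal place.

≈ 449.1 px

Taking area as weight: image 776·52 = 40352, logo 349·96 = 33504. Sum 73856.
Σw·x = 40352·1599 + 33504·1780 = 124159968, so x̄ = 124159968/73856 ≈ 1681.11.
Against x = 1232, that's 1681.11 − 1232 = 449.11.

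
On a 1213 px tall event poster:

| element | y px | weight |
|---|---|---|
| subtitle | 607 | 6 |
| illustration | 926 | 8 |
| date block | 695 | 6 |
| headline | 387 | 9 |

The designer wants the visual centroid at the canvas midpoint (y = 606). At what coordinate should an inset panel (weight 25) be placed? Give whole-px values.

New total weight: (6 + 8 + 6 + 9) + 25 = 54.
y: need Σw·y = 54·606 = 32724. Existing = 6·607 + 8·926 + 6·695 + 9·387 = 18703. Remainder 14021 / 25 ≈ 560.84.

y ≈ 561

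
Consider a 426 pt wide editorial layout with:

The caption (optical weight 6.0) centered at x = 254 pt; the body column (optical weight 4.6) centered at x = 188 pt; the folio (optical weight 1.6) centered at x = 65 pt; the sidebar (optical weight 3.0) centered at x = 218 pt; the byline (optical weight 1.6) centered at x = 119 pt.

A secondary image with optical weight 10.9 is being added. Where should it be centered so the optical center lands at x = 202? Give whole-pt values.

x ≈ 207

With the secondary image, Σw becomes 6.0 + 4.6 + 1.6 + 3.0 + 1.6 + 10.9 = 27.7.
Along x: (3337.2 + 10.9·x) / 27.7 = 202 (existing moment 6.0·254 + 4.6·188 + 1.6·65 + 3.0·218 + 1.6·119 = 3337.2) ⇒ x = (5595.4 − 3337.2) / 10.9 ≈ 207.17.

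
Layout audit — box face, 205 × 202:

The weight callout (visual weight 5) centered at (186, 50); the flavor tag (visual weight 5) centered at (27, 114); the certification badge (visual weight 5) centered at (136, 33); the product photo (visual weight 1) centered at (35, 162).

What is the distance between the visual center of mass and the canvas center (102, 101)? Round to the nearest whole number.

≈ 31

Weights sum to 5 + 5 + 5 + 1 = 16.
x: (5·186 + 5·27 + 5·136 + 1·35) / 16 = 1780 / 16 ≈ 111.25
y: (5·50 + 5·114 + 5·33 + 1·162) / 16 = 1147 / 16 ≈ 71.69
Relative to (102, 101): Δ = (9.25, -29.31); |Δ| = √(9.25² + -29.31²) ≈ 30.74.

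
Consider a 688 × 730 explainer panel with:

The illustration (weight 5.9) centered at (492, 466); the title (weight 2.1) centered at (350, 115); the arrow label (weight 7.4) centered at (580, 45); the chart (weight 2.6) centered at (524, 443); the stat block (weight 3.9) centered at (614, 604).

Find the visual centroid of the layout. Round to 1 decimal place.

(533.6, 311.9)

Weights sum to 5.9 + 2.1 + 7.4 + 2.6 + 3.9 = 21.9.
x: (5.9·492 + 2.1·350 + 7.4·580 + 2.6·524 + 3.9·614) / 21.9 = 11686.8 / 21.9 ≈ 533.64
y: (5.9·466 + 2.1·115 + 7.4·45 + 2.6·443 + 3.9·604) / 21.9 = 6831.3 / 21.9 ≈ 311.93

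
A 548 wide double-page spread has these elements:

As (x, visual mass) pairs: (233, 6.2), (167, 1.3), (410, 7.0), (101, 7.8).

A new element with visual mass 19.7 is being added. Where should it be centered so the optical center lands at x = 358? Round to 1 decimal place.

x ≈ 493.2

With the new element, Σw becomes 6.2 + 1.3 + 7.0 + 7.8 + 19.7 = 42.0.
x: target moment 42.0×358 = 15036.0; current 6.2·233 + 1.3·167 + 7.0·410 + 7.8·101 = 5319.5; the new element supplies 9716.5, so x = 9716.5/19.7 ≈ 493.22.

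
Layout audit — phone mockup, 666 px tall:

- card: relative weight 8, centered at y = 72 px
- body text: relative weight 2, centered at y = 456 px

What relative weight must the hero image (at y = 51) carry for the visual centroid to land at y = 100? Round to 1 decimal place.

Known weights sum to 8 + 2 = 10; their moment is 8·72 + 2·456 = 1488.
Balance at y = 100 requires (1488 + w·51) / (10 + w) = 100.
Rearranging, w·(51 − 100) = 100·10 − 1488 = -488, so w ≈ -488/-49 = 9.96.

w ≈ 10.0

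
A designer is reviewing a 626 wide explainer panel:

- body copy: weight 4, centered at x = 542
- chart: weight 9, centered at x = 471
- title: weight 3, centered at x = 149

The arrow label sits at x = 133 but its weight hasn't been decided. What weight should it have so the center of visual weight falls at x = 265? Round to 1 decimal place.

Fixed elements: Σw = 4 + 9 + 3 = 16, Σw·x = 4·542 + 9·471 + 3·149 = 6854.
Balance at x = 265 requires (6854 + w·133) / (16 + w) = 265.
Solving: w = (265·16 − 6854) / (133 − 265) = -2614 / -132 ≈ 19.80.

w ≈ 19.8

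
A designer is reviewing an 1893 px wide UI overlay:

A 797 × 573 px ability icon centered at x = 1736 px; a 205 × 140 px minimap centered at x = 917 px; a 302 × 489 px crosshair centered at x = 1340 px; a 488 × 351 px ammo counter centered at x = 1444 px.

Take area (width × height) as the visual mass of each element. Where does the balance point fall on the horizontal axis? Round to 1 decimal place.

Taking area as weight: ability icon 797·573 = 456681, minimap 205·140 = 28700, crosshair 302·489 = 147678, ammo counter 488·351 = 171288. Sum 804347.
x-moment: 456681·1736 + 28700·917 + 147678·1340 + 171288·1444 = 1264344508; centroid 1264344508/804347 ≈ 1571.89.

x ≈ 1571.9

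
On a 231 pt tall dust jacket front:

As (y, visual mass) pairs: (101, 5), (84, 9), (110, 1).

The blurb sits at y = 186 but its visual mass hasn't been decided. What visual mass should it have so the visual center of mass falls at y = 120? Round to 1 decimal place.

w ≈ 6.5

Existing Σw = 15 (5 + 9 + 1); existing moment 5·101 + 9·84 + 1·110 = 1371.
Set Σw·y/Σw = 120: (1371 + 186w) = 120·(15 + w).
Solving: w = (120·15 − 1371) / (186 − 120) = 429 / 66 ≈ 6.50.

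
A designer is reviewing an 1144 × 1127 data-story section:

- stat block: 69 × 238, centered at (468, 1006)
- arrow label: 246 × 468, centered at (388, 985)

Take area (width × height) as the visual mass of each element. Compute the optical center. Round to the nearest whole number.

(398, 988)

Taking area as weight: stat block 69·238 = 16422, arrow label 246·468 = 115128. Sum 131550.
Σw·x = 16422·468 + 115128·388 = 52355160, so x̄ = 52355160/131550 ≈ 397.99.
Σw·y = 16422·1006 + 115128·985 = 129921612, so ȳ = 129921612/131550 ≈ 987.62.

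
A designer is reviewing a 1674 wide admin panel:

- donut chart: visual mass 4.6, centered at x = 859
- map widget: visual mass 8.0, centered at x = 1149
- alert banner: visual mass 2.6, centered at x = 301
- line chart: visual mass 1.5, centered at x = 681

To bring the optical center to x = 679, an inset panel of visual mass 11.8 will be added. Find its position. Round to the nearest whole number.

With the inset panel, Σw becomes 4.6 + 8.0 + 2.6 + 1.5 + 11.8 = 28.5.
x: target moment 28.5×679 = 19351.5; current 4.6·859 + 8.0·1149 + 2.6·301 + 1.5·681 = 14947.5; the inset panel supplies 4404.0, so x = 4404.0/11.8 ≈ 373.22.

x ≈ 373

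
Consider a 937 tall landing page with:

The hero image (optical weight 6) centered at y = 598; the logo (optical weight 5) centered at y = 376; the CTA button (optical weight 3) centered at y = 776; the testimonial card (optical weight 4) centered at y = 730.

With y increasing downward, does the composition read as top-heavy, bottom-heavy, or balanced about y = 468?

bottom-heavy

Σw = 6 + 5 + 3 + 4 = 18.
Σw·y = 6·598 + 5·376 + 3·776 + 4·730 = 10716, so ȳ = 10716/18 ≈ 595.33.
595.3 vs midline 468 → bottom-heavy.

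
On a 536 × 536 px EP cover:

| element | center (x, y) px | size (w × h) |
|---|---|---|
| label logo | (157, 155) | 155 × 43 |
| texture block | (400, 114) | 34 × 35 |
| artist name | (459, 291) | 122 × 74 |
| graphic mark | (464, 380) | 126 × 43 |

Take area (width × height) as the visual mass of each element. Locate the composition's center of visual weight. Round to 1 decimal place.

(366.8, 262.5)

Taking area as weight: label logo 155·43 = 6665, texture block 34·35 = 1190, artist name 122·74 = 9028, graphic mark 126·43 = 5418. Sum 22301.
Σw·x = 6665·157 + 1190·400 + 9028·459 + 5418·464 = 8180209, so x̄ = 8180209/22301 ≈ 366.81.
Σw·y = 6665·155 + 1190·114 + 9028·291 + 5418·380 = 5854723, so ȳ = 5854723/22301 ≈ 262.53.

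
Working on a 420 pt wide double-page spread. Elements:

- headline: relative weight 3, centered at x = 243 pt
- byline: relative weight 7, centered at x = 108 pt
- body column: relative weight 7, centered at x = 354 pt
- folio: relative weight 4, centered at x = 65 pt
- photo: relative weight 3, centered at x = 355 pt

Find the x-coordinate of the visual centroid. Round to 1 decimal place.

x ≈ 220.3

Total weight = 3 + 7 + 7 + 4 + 3 = 24.
x-moment: 3·243 + 7·108 + 7·354 + 4·65 + 3·355 = 5288; centroid 5288/24 ≈ 220.33.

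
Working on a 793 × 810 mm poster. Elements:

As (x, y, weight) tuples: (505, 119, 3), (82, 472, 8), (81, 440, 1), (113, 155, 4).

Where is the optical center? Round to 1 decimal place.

(169.0, 324.6)

Total weight = 3 + 8 + 1 + 4 = 16.
x-moment: 3·505 + 8·82 + 1·81 + 4·113 = 2704; centroid 2704/16 ≈ 169.00.
y-moment: 3·119 + 8·472 + 1·440 + 4·155 = 5193; centroid 5193/16 ≈ 324.56.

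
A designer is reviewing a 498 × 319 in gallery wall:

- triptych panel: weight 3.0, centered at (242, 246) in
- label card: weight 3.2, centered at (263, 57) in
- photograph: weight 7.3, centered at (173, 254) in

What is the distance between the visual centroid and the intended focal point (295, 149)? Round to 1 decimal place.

Total weight = 3.0 + 3.2 + 7.3 = 13.5.
x-moment: 3.0·242 + 3.2·263 + 7.3·173 = 2830.5; centroid 2830.5/13.5 ≈ 209.67.
y-moment: 3.0·246 + 3.2·57 + 7.3·254 = 2774.6; centroid 2774.6/13.5 ≈ 205.53.
Relative to (295, 149): Δ = (-85.33, 56.53); |Δ| = √(-85.33² + 56.53²) ≈ 102.36.

≈ 102.4 in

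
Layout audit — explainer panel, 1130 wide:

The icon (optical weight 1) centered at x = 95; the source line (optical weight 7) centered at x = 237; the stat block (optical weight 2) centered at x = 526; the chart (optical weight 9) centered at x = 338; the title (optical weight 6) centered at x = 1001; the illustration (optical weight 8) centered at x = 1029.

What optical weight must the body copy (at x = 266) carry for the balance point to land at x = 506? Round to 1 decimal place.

Existing Σw = 33 (1 + 7 + 2 + 9 + 6 + 8); existing moment 1·95 + 7·237 + 2·526 + 9·338 + 6·1001 + 8·1029 = 20086.
Set Σw·x/Σw = 506: (20086 + 266w) = 506·(33 + w).
So w = (506·33 − 20086)/(266 − 506) = -3388/-240 ≈ 14.12.

w ≈ 14.1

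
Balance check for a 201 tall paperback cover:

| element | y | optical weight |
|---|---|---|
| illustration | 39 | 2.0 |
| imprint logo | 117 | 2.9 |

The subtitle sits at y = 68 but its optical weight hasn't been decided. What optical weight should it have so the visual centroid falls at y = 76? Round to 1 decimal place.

w ≈ 5.6

Known weights sum to 2.0 + 2.9 = 4.9; their moment is 2.0·39 + 2.9·117 = 417.3.
For the centroid to hit 76: (417.3 + w·68) / (4.9 + w) = 76.
So w = (76·4.9 − 417.3)/(68 − 76) = -44.9/-8 ≈ 5.61.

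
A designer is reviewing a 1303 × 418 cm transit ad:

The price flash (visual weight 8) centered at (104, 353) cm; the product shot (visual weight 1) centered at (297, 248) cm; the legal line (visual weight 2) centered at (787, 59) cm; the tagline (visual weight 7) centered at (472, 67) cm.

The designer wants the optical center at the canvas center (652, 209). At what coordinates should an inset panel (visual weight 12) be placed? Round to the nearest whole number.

(1129, 218)

New total weight: (8 + 1 + 2 + 7) + 12 = 30.
Along x: (6007 + 12·x) / 30 = 652 (existing moment 8·104 + 1·297 + 2·787 + 7·472 = 6007) ⇒ x = (19560 − 6007) / 12 ≈ 1129.42.
Along y: (3659 + 12·y) / 30 = 209 (existing moment 8·353 + 1·248 + 2·59 + 7·67 = 3659) ⇒ y = (6270 − 3659) / 12 ≈ 217.58.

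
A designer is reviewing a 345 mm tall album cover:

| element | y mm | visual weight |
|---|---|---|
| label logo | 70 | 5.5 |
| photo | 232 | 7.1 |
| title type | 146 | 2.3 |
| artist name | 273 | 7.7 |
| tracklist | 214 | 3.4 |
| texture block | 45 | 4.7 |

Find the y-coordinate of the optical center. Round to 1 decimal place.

Σw = 5.5 + 7.1 + 2.3 + 7.7 + 3.4 + 4.7 = 30.7.
y: moment 5409.2 / weight 30.7 ≈ 176.20

y ≈ 176.2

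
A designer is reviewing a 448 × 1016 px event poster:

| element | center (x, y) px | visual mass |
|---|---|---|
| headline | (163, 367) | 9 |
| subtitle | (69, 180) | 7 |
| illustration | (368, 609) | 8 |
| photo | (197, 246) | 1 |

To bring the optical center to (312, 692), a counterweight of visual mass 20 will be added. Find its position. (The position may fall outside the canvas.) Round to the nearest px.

(447, 1073)

New total weight: (9 + 7 + 8 + 1) + 20 = 45.
x: target moment 45×312 = 14040; current 9·163 + 7·69 + 8·368 + 1·197 = 5091; the counterweight supplies 8949, so x = 8949/20 ≈ 447.45.
y: target moment 45×692 = 31140; current 9·367 + 7·180 + 8·609 + 1·246 = 9681; the counterweight supplies 21459, so y = 21459/20 ≈ 1072.95.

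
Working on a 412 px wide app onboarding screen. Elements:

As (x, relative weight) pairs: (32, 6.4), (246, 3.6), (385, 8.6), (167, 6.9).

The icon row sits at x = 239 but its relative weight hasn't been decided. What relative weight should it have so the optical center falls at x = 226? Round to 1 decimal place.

Existing Σw = 25.5 (6.4 + 3.6 + 8.6 + 6.9); existing moment 6.4·32 + 3.6·246 + 8.6·385 + 6.9·167 = 5553.7.
For the centroid to hit 226: (5553.7 + w·239) / (25.5 + w) = 226.
So w = (226·25.5 − 5553.7)/(239 − 226) = 209.3/13 ≈ 16.10.

w ≈ 16.1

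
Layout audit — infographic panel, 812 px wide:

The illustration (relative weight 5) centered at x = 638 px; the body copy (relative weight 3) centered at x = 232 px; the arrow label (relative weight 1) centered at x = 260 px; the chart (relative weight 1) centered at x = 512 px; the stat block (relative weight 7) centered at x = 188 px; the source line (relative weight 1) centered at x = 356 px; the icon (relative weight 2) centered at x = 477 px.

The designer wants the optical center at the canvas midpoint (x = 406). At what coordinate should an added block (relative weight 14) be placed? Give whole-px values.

With the added block, Σw becomes 5 + 3 + 1 + 1 + 7 + 1 + 2 + 14 = 34.
Along x: (7284 + 14·x) / 34 = 406 (existing moment 5·638 + 3·232 + 1·260 + 1·512 + 7·188 + 1·356 + 2·477 = 7284) ⇒ x = (13804 − 7284) / 14 ≈ 465.71.

x ≈ 466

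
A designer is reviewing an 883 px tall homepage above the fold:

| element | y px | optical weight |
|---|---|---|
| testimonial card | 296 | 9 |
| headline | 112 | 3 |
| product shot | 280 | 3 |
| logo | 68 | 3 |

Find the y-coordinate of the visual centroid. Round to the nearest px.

y ≈ 225

Weights sum to 9 + 3 + 3 + 3 = 18.
y: (9·296 + 3·112 + 3·280 + 3·68) / 18 = 4044 / 18 ≈ 224.67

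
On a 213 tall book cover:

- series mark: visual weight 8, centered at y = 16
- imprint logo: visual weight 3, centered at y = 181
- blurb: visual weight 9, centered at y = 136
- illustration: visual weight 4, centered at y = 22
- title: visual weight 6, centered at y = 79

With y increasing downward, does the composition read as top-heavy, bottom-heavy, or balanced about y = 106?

Weights sum to 8 + 3 + 9 + 4 + 6 = 30.
Σw·y = 8·16 + 3·181 + 9·136 + 4·22 + 6·79 = 2457, so ȳ = 2457/30 ≈ 81.90.
81.9 lies above (smaller y than) the midline 106, so the layout is top-heavy.

top-heavy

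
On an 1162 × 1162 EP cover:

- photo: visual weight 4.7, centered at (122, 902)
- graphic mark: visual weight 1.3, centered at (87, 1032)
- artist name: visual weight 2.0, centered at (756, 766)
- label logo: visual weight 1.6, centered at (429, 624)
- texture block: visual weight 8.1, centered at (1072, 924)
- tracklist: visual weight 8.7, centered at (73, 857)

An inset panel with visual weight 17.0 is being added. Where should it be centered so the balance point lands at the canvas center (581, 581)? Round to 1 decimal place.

With the inset panel, Σw becomes 4.7 + 1.3 + 2.0 + 1.6 + 8.1 + 8.7 + 17.0 = 43.4.
x: target moment 43.4×581 = 25215.4; current 4.7·122 + 1.3·87 + 2.0·756 + 1.6·429 + 8.1·1072 + 8.7·73 = 12203.2; the inset panel supplies 13012.2, so x = 13012.2/17.0 ≈ 765.42.
y: target moment 43.4×581 = 25215.4; current 4.7·902 + 1.3·1032 + 2.0·766 + 1.6·624 + 8.1·924 + 8.7·857 = 23051.7; the inset panel supplies 2163.7, so y = 2163.7/17.0 ≈ 127.28.

(765.4, 127.3)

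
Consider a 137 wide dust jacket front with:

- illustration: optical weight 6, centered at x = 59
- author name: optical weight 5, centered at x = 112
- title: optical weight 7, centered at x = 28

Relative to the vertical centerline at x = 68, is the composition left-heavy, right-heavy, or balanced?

Total weight = 6 + 5 + 7 = 18.
x-moment: 6·59 + 5·112 + 7·28 = 1110; centroid 1110/18 ≈ 61.67.
61.7 vs midline 68 → left-heavy.

left-heavy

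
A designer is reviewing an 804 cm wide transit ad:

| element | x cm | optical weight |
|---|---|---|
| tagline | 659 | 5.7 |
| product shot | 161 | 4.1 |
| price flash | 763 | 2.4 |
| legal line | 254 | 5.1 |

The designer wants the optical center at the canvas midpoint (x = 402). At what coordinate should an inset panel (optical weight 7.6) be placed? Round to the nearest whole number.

x ≈ 325

With the inset panel, Σw becomes 5.7 + 4.1 + 2.4 + 5.1 + 7.6 = 24.9.
Along x: (7543.0 + 7.6·x) / 24.9 = 402 (existing moment 5.7·659 + 4.1·161 + 2.4·763 + 5.1·254 = 7543.0) ⇒ x = (10009.8 − 7543.0) / 7.6 ≈ 324.58.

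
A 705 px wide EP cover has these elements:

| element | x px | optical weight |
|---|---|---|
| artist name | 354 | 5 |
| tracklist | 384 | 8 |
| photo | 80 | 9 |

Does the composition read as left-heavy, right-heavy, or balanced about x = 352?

Σw = 5 + 8 + 9 = 22.
Σw·x = 5·354 + 8·384 + 9·80 = 5562, so x̄ = 5562/22 ≈ 252.82.
252.8 vs midline 352 → left-heavy.

left-heavy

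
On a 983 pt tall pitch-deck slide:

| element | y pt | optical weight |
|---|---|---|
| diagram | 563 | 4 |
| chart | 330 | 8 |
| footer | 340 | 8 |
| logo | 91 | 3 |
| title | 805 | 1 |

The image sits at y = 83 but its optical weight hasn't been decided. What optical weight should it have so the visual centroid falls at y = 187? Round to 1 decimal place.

Fixed elements: Σw = 4 + 8 + 8 + 3 + 1 = 24, Σw·y = 4·563 + 8·330 + 8·340 + 3·91 + 1·805 = 8690.
For the centroid to hit 187: (8690 + w·83) / (24 + w) = 187.
Rearranging, w·(83 − 187) = 187·24 − 8690 = -4202, so w ≈ -4202/-104 = 40.40.

w ≈ 40.4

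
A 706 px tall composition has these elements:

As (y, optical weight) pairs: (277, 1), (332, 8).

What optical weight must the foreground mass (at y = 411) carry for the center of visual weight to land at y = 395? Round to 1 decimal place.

Known weights sum to 1 + 8 = 9; their moment is 1·277 + 8·332 = 2933.
Balance at y = 395 requires (2933 + w·411) / (9 + w) = 395.
So w = (395·9 − 2933)/(411 − 395) = 622/16 ≈ 38.87.

w ≈ 38.9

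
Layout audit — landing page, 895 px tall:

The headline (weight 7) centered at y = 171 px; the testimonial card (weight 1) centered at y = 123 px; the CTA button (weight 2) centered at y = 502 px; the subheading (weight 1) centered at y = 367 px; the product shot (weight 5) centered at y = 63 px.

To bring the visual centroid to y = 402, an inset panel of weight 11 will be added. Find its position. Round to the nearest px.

y ≈ 713

New total weight: (7 + 1 + 2 + 1 + 5) + 11 = 27.
Along y: (3006 + 11·y) / 27 = 402 (existing moment 7·171 + 1·123 + 2·502 + 1·367 + 5·63 = 3006) ⇒ y = (10854 − 3006) / 11 ≈ 713.45.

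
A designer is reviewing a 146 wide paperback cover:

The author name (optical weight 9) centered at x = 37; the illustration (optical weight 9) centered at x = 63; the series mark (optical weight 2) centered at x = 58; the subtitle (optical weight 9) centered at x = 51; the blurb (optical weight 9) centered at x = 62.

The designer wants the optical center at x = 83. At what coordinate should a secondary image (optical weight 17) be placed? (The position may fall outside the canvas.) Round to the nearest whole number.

After adding the secondary image, total weight = 9 + 9 + 2 + 9 + 9 + 17 = 55.
x: need Σw·x = 55·83 = 4565. Existing = 9·37 + 9·63 + 2·58 + 9·51 + 9·62 = 2033. Remainder 2532 / 17 ≈ 148.94.

x ≈ 149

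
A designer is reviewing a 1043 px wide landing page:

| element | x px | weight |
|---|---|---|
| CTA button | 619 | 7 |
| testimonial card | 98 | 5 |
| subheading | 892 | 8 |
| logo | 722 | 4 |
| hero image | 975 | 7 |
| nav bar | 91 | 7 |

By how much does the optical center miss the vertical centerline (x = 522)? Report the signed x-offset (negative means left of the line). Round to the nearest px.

≈ 65 px

Total weight = 7 + 5 + 8 + 4 + 7 + 7 = 38.
x: moment 22309 / weight 38 ≈ 587.08
Offset from x = 522: 587.08 − 522 ≈ 65.08.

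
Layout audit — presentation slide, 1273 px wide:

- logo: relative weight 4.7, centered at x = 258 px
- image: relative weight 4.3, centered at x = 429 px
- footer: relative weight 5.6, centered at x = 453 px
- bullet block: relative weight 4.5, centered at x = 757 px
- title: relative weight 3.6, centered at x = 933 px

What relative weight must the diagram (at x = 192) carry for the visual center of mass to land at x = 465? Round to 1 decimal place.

w ≈ 6.6

Known weights sum to 4.7 + 4.3 + 5.6 + 4.5 + 3.6 = 22.7; their moment is 4.7·258 + 4.3·429 + 5.6·453 + 4.5·757 + 3.6·933 = 12359.4.
Balance at x = 465 requires (12359.4 + w·192) / (22.7 + w) = 465.
So w = (465·22.7 − 12359.4)/(192 − 465) = -1803.9/-273 ≈ 6.61.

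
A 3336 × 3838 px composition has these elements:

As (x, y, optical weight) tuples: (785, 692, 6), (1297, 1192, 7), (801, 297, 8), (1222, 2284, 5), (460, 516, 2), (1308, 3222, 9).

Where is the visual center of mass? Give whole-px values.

Σw = 6 + 7 + 8 + 5 + 2 + 9 = 37.
x-moment: 6·785 + 7·1297 + 8·801 + 5·1222 + 2·460 + 9·1308 = 38999; centroid 38999/37 ≈ 1054.03.
y-moment: 6·692 + 7·1192 + 8·297 + 5·2284 + 2·516 + 9·3222 = 56322; centroid 56322/37 ≈ 1522.22.

(1054, 1522)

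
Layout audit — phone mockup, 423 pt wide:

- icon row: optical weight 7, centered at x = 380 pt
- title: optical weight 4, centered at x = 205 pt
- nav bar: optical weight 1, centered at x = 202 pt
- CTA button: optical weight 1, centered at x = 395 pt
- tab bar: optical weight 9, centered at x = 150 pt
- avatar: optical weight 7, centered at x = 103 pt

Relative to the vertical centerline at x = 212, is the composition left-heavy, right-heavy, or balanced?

Weights sum to 7 + 4 + 1 + 1 + 9 + 7 = 29.
Σw·x = 6148; x̄ = 6148/29 ≈ 212.00.
The centroid 212.00 matches the midline at 212, so the layout is balanced.

balanced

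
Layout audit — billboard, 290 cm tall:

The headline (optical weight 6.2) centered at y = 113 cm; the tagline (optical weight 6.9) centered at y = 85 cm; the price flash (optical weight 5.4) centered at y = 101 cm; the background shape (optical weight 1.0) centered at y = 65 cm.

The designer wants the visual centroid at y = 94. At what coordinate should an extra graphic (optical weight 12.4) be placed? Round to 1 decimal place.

y ≈ 88.8

After adding the extra graphic, total weight = 6.2 + 6.9 + 5.4 + 1.0 + 12.4 = 31.9.
Along y: (1897.5 + 12.4·y) / 31.9 = 94 (existing moment 6.2·113 + 6.9·85 + 5.4·101 + 1.0·65 = 1897.5) ⇒ y = (2998.6 − 1897.5) / 12.4 ≈ 88.80.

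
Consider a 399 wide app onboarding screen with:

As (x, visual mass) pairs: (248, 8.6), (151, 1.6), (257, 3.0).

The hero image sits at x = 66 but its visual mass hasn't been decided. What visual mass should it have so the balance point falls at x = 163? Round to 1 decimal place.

w ≈ 10.2

Existing Σw = 13.2 (8.6 + 1.6 + 3.0); existing moment 8.6·248 + 1.6·151 + 3.0·257 = 3145.4.
For the centroid to hit 163: (3145.4 + w·66) / (13.2 + w) = 163.
So w = (163·13.2 − 3145.4)/(66 − 163) = -993.8/-97 ≈ 10.25.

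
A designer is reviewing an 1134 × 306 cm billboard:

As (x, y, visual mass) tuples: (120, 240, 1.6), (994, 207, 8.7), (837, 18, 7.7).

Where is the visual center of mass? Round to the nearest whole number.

(849, 129)

Weights sum to 1.6 + 8.7 + 7.7 = 18.0.
x: (1.6·120 + 8.7·994 + 7.7·837) / 18.0 = 15284.7 / 18.0 ≈ 849.15
y: (1.6·240 + 8.7·207 + 7.7·18) / 18.0 = 2323.5 / 18.0 ≈ 129.08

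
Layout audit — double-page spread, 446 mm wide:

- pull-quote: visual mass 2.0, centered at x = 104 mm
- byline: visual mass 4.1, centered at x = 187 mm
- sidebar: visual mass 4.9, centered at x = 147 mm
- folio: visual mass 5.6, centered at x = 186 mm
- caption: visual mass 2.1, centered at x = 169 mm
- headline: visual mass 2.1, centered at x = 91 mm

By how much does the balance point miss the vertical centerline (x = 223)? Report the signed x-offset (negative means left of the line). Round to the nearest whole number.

≈ -65 mm

Σw = 2.0 + 4.1 + 4.9 + 5.6 + 2.1 + 2.1 = 20.8.
x: moment 3282.6 / weight 20.8 ≈ 157.82
Offset from x = 223: 157.82 − 223 ≈ -65.18.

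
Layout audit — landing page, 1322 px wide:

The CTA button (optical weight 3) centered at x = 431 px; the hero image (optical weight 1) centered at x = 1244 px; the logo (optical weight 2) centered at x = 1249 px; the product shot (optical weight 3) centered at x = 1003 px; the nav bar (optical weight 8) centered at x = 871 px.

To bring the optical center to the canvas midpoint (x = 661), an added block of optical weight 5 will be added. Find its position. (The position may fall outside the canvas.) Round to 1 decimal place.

New total weight: (3 + 1 + 2 + 3 + 8) + 5 = 22.
Along x: (15012 + 5·x) / 22 = 661 (existing moment 3·431 + 1·1244 + 2·1249 + 3·1003 + 8·871 = 15012) ⇒ x = (14542 − 15012) / 5 ≈ -94.00.

x ≈ -94.0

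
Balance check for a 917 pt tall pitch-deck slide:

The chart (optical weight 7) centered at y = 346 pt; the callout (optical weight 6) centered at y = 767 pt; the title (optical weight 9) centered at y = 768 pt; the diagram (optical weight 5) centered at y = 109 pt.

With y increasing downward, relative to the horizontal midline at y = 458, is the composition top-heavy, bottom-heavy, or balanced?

Weights sum to 7 + 6 + 9 + 5 = 27.
y: (7·346 + 6·767 + 9·768 + 5·109) / 27 = 14481 / 27 ≈ 536.33
536.3 vs midline 458 → bottom-heavy.

bottom-heavy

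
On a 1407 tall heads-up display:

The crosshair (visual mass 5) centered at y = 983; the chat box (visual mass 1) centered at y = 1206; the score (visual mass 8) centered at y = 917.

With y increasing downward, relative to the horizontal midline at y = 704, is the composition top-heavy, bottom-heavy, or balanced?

bottom-heavy

Σw = 5 + 1 + 8 = 14.
y-moment: 5·983 + 1·1206 + 8·917 = 13457; centroid 13457/14 ≈ 961.21.
961.2 lies below (larger y than) the midline 704, so the layout is bottom-heavy.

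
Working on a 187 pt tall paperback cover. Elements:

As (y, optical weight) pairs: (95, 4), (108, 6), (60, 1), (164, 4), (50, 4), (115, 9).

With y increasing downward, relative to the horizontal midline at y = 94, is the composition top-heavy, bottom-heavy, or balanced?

bottom-heavy

Total weight = 4 + 6 + 1 + 4 + 4 + 9 = 28.
Σw·y = 2979; ȳ = 2979/28 ≈ 106.39.
Since 106.4 is below (larger y than) 94, the composition reads bottom-heavy.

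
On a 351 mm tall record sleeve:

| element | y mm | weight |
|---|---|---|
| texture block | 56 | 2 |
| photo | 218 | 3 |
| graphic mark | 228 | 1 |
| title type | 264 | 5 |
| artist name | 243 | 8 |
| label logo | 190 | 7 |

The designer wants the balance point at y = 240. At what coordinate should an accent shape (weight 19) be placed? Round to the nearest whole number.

y ≈ 274

After adding the accent shape, total weight = 2 + 3 + 1 + 5 + 8 + 7 + 19 = 45.
y: need Σw·y = 45·240 = 10800. Existing = 2·56 + 3·218 + 1·228 + 5·264 + 8·243 + 7·190 = 5588. Remainder 5212 / 19 ≈ 274.32.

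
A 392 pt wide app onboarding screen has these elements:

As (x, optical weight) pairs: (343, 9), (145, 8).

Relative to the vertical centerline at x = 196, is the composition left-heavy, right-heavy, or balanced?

Weights sum to 9 + 8 = 17.
x: (9·343 + 8·145) / 17 = 4247 / 17 ≈ 249.82
249.8 lies right of the midline 196, so the layout is right-heavy.

right-heavy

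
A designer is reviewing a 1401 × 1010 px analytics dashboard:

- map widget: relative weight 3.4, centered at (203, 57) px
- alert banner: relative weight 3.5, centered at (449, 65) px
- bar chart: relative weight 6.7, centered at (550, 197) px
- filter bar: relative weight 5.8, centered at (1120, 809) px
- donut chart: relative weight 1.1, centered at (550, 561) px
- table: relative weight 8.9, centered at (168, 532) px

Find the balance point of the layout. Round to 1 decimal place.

Weights sum to 3.4 + 3.5 + 6.7 + 5.8 + 1.1 + 8.9 = 29.4.
x-moment: 3.4·203 + 3.5·449 + 6.7·550 + 5.8·1120 + 1.1·550 + 8.9·168 = 14542.9; centroid 14542.9/29.4 ≈ 494.66.
y-moment: 3.4·57 + 3.5·65 + 6.7·197 + 5.8·809 + 1.1·561 + 8.9·532 = 11785.3; centroid 11785.3/29.4 ≈ 400.86.

(494.7, 400.9)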